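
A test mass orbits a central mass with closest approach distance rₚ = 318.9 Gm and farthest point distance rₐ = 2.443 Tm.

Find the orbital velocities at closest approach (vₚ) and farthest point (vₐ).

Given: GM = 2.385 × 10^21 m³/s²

Convert to SI: rₚ = 318.9 Gm = 3.189e+11 m; rₐ = 2.443 Tm = 2.443e+12 m.
Use the vis-viva equation v² = GM(2/r − 1/a) with a = (rₚ + rₐ)/2 = (3.189e+11 + 2.443e+12)/2 = 1.38095e+12 m.
vₚ = √(GM · (2/rₚ − 1/a)) = √(2.385e+21 · (2/3.189e+11 − 1/1.38095e+12)) m/s ≈ 1.15e+05 m/s = 115 km/s.
vₐ = √(GM · (2/rₐ − 1/a)) = √(2.385e+21 · (2/2.443e+12 − 1/1.38095e+12)) m/s ≈ 1.501e+04 m/s = 15.01 km/s.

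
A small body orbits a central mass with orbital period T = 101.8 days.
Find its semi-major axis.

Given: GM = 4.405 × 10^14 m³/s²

Convert to SI: T = 101.8 days = 8.79552e+06 s.
Invert Kepler's third law: a = (GM · T² / (4π²))^(1/3).
Substituting T = 8.79552e+06 s and GM = 4.405e+14 m³/s²:
a = (4.405e+14 · (8.79552e+06)² / (4π²))^(1/3) m
a ≈ 9.521e+08 m = 952.1 Mm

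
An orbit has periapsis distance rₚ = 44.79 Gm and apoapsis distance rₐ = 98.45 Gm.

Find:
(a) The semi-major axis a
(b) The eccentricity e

Convert to SI: rₚ = 44.79 Gm = 4.479e+10 m; rₐ = 98.45 Gm = 9.845e+10 m.
(a) a = (rₚ + rₐ) / 2 = (4.479e+10 + 9.845e+10) / 2 ≈ 7.162e+10 m = 71.62 Gm.
(b) e = (rₐ − rₚ) / (rₐ + rₚ) = (9.845e+10 − 4.479e+10) / (9.845e+10 + 4.479e+10) ≈ 0.3746.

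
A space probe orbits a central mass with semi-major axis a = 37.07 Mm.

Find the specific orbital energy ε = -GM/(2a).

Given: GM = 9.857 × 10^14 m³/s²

Convert to SI: a = 37.07 Mm = 3.707e+07 m.
ε = −GM / (2a).
ε = −9.857e+14 / (2 · 3.707e+07) J/kg ≈ -1.33e+07 J/kg = -13.3 MJ/kg.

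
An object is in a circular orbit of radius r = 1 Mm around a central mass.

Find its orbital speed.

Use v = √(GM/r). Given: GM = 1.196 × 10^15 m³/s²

Convert to SI: r = 1 Mm = 1e+06 m.
For a circular orbit, gravity supplies the centripetal force, so v = √(GM / r).
v = √(1.196e+15 / 1e+06) m/s ≈ 3.458e+04 m/s = 34.58 km/s.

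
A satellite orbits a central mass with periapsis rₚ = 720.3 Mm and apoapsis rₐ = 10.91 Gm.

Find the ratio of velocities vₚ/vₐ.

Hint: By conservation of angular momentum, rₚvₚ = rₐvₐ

Convert to SI: rₚ = 720.3 Mm = 7.203e+08 m; rₐ = 10.91 Gm = 1.091e+10 m.
Conservation of angular momentum gives rₚvₚ = rₐvₐ, so vₚ/vₐ = rₐ/rₚ.
vₚ/vₐ = 1.091e+10 / 7.203e+08 ≈ 15.15.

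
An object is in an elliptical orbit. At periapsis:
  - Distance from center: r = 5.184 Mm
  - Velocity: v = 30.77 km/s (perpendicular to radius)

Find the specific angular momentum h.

Convert to SI: r = 5.184 Mm = 5.184e+06 m; v = 30.77 km/s = 30770 m/s.
With v perpendicular to r, h = r · v.
h = 5.184e+06 · 30770 m²/s ≈ 1.595e+11 m²/s.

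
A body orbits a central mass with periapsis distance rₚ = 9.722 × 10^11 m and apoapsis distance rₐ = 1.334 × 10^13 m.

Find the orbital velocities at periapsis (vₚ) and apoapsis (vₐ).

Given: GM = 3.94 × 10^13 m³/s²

Use the vis-viva equation v² = GM(2/r − 1/a) with a = (rₚ + rₐ)/2 = (9.722e+11 + 1.334e+13)/2 = 7.1561e+12 m.
vₚ = √(GM · (2/rₚ − 1/a)) = √(3.94e+13 · (2/9.722e+11 − 1/7.1561e+12)) m/s ≈ 8.692 m/s = 8.692 m/s.
vₐ = √(GM · (2/rₐ − 1/a)) = √(3.94e+13 · (2/1.334e+13 − 1/7.1561e+12)) m/s ≈ 0.6334 m/s = 0.6334 m/s.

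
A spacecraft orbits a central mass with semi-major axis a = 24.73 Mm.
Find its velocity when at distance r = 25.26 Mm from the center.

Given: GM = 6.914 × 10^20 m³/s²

Convert to SI: a = 24.73 Mm = 2.473e+07 m; r = 25.26 Mm = 2.526e+07 m.
Vis-viva: v = √(GM · (2/r − 1/a)).
2/r − 1/a = 2/2.526e+07 − 1/2.473e+07 = 3.87398e-08 m⁻¹.
v = √(6.914e+20 · 3.87398e-08) m/s ≈ 5.175e+06 m/s = 5175 km/s.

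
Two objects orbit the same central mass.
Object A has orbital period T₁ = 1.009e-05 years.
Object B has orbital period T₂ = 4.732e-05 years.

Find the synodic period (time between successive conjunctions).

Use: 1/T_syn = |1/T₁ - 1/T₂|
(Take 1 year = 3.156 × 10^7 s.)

Convert to SI: T₁ = 1.009e-05 years = 318.44 s; T₂ = 4.732e-05 years = 1493.42 s.
T_syn = |T₁ · T₂ / (T₁ − T₂)|.
T_syn = |318.44 · 1493.42 / (318.44 − 1493.42)| s ≈ 404.7 s = 1.282e-05 years.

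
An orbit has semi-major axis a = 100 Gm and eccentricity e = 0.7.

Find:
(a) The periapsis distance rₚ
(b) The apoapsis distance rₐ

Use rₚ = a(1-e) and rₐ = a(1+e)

Convert to SI: a = 100 Gm = 1e+11 m.
(a) rₚ = a(1 − e) = 1e+11 · (1 − 0.7) = 1e+11 · 0.3 ≈ 3e+10 m = 30 Gm.
(b) rₐ = a(1 + e) = 1e+11 · (1 + 0.7) = 1e+11 · 1.7 ≈ 1.7e+11 m = 170 Gm.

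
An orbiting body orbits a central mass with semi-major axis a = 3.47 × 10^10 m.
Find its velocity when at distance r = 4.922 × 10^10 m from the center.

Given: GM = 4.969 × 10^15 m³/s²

Vis-viva: v = √(GM · (2/r − 1/a)).
2/r − 1/a = 2/4.922e+10 − 1/3.47e+10 = 1.18154e-11 m⁻¹.
v = √(4.969e+15 · 1.18154e-11) m/s ≈ 242.3 m/s = 242.3 m/s.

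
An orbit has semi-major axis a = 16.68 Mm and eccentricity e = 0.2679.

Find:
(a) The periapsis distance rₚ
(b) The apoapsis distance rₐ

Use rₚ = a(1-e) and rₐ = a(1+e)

Convert to SI: a = 16.68 Mm = 1.668e+07 m.
(a) rₚ = a(1 − e) = 1.668e+07 · (1 − 0.2679) = 1.668e+07 · 0.7321 ≈ 1.221e+07 m = 12.21 Mm.
(b) rₐ = a(1 + e) = 1.668e+07 · (1 + 0.2679) = 1.668e+07 · 1.2679 ≈ 2.115e+07 m = 21.15 Mm.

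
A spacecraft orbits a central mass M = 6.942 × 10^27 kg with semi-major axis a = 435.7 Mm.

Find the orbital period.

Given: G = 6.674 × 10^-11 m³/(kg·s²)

Convert to SI: a = 435.7 Mm = 4.357e+08 m.
GM = G · M = 6.674e-11 · 6.942e+27 = 4.63309e+17 m³/s².
Kepler's third law: T = 2π √(a³ / GM).
Substituting a = 4.357e+08 m and GM = 4.63309e+17 m³/s²:
T = 2π √((4.357e+08)³ / 4.63309e+17) s
T ≈ 8.395e+04 s = 23.32 hours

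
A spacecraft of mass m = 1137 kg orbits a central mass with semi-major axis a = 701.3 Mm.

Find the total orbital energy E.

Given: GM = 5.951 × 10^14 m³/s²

Convert to SI: a = 701.3 Mm = 7.013e+08 m.
E = −GMm / (2a).
E = −5.951e+14 · 1137 / (2 · 7.013e+08) J ≈ -4.824e+08 J = -482.4 MJ.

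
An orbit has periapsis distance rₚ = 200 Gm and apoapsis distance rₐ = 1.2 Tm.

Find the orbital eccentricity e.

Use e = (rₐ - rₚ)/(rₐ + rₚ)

Convert to SI: rₚ = 200 Gm = 2e+11 m; rₐ = 1.2 Tm = 1.2e+12 m.
e = (rₐ − rₚ) / (rₐ + rₚ).
e = (1.2e+12 − 2e+11) / (1.2e+12 + 2e+11) = 1e+12 / 1.4e+12 ≈ 0.7143.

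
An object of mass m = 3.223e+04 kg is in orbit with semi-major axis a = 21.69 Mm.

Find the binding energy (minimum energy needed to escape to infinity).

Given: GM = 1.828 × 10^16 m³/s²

Convert to SI: a = 21.69 Mm = 2.169e+07 m.
Total orbital energy is E = −GMm/(2a); binding energy is E_bind = −E = GMm/(2a).
E_bind = 1.828e+16 · 3.223e+04 / (2 · 2.169e+07) J ≈ 1.358e+13 J = 13.58 TJ.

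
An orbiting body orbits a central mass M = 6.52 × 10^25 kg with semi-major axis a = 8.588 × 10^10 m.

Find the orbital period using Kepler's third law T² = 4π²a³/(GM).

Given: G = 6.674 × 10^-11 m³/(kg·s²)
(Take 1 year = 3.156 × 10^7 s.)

GM = G · M = 6.674e-11 · 6.52e+25 = 4.35145e+15 m³/s².
Kepler's third law: T = 2π √(a³ / GM).
Substituting a = 8.588e+10 m and GM = 4.35145e+15 m³/s²:
T = 2π √((8.588e+10)³ / 4.35145e+15) s
T ≈ 2.397e+09 s = 75.96 years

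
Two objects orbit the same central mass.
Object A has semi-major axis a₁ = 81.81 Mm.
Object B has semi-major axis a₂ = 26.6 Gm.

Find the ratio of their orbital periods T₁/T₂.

Convert to SI: a₁ = 81.81 Mm = 8.181e+07 m; a₂ = 26.6 Gm = 2.66e+10 m.
From Kepler's third law, (T₁/T₂)² = (a₁/a₂)³, so T₁/T₂ = (a₁/a₂)^(3/2).
a₁/a₂ = 8.181e+07 / 2.66e+10 = 0.00307556.
T₁/T₂ = (0.00307556)^(3/2) ≈ 0.0001706.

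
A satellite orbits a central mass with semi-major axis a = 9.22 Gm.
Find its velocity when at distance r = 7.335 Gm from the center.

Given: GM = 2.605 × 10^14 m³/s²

Convert to SI: a = 9.22 Gm = 9.22e+09 m; r = 7.335 Gm = 7.335e+09 m.
Vis-viva: v = √(GM · (2/r − 1/a)).
2/r − 1/a = 2/7.335e+09 − 1/9.22e+09 = 1.64205e-10 m⁻¹.
v = √(2.605e+14 · 1.64205e-10) m/s ≈ 206.8 m/s = 206.8 m/s.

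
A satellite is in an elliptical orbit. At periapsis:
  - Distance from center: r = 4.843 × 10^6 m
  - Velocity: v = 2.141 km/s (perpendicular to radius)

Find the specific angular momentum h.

Convert to SI: v = 2.141 km/s = 2141 m/s.
With v perpendicular to r, h = r · v.
h = 4.843e+06 · 2141 m²/s ≈ 1.037e+10 m²/s.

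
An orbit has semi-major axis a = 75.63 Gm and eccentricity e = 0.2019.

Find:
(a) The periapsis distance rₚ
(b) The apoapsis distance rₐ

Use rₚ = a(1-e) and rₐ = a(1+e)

Convert to SI: a = 75.63 Gm = 7.563e+10 m.
(a) rₚ = a(1 − e) = 7.563e+10 · (1 − 0.2019) = 7.563e+10 · 0.7981 ≈ 6.036e+10 m = 60.36 Gm.
(b) rₐ = a(1 + e) = 7.563e+10 · (1 + 0.2019) = 7.563e+10 · 1.2019 ≈ 9.09e+10 m = 90.9 Gm.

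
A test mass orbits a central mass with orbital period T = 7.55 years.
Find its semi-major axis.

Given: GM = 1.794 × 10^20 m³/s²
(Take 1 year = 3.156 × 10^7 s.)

Convert to SI: T = 7.55 years = 2.38278e+08 s.
Invert Kepler's third law: a = (GM · T² / (4π²))^(1/3).
Substituting T = 2.38278e+08 s and GM = 1.794e+20 m³/s²:
a = (1.794e+20 · (2.38278e+08)² / (4π²))^(1/3) m
a ≈ 6.366e+11 m = 636.6 Gm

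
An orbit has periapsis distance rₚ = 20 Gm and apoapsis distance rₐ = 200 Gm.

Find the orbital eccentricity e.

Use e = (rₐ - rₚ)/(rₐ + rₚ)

Convert to SI: rₚ = 20 Gm = 2e+10 m; rₐ = 200 Gm = 2e+11 m.
e = (rₐ − rₚ) / (rₐ + rₚ).
e = (2e+11 − 2e+10) / (2e+11 + 2e+10) = 1.8e+11 / 2.2e+11 ≈ 0.8182.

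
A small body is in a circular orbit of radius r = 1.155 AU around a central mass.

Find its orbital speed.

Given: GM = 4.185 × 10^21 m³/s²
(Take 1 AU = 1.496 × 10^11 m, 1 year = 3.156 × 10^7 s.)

Convert to SI: r = 1.155 AU = 1.72788e+11 m.
For a circular orbit, gravity supplies the centripetal force, so v = √(GM / r).
v = √(4.185e+21 / 1.72788e+11) m/s ≈ 1.556e+05 m/s = 32.83 AU/year.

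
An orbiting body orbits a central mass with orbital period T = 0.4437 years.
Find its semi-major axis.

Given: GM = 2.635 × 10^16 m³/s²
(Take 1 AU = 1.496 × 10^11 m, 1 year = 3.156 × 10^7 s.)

Convert to SI: T = 0.4437 years = 1.40032e+07 s.
Invert Kepler's third law: a = (GM · T² / (4π²))^(1/3).
Substituting T = 1.40032e+07 s and GM = 2.635e+16 m³/s²:
a = (2.635e+16 · (1.40032e+07)² / (4π²))^(1/3) m
a ≈ 5.077e+09 m = 0.03394 AU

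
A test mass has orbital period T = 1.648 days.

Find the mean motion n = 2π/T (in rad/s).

Convert to SI: T = 1.648 days = 142387 s.
n = 2π / T.
n = 2π / 142387 s ≈ 4.413e-05 rad/s.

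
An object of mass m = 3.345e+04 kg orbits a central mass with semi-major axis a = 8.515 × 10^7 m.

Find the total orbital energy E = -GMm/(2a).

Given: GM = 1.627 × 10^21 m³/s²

E = −GMm / (2a).
E = −1.627e+21 · 3.345e+04 / (2 · 8.515e+07) J ≈ -3.196e+17 J = -319.6 PJ.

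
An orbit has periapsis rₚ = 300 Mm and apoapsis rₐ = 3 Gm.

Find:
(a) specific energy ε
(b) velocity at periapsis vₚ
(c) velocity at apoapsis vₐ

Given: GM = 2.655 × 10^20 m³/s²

Convert to SI: rₚ = 300 Mm = 3e+08 m; rₐ = 3 Gm = 3e+09 m.
(a) With a = (rₚ + rₐ)/2 = 1.65e+09 m, ε = −GM/(2a) = −2.655e+20/(2 · 1.65e+09) J/kg ≈ -8.045e+10 J/kg
(b) With a = (rₚ + rₐ)/2 = 1.65e+09 m, vₚ = √(GM (2/rₚ − 1/a)) = √(2.655e+20 · (2/3e+08 − 1/1.65e+09)) m/s ≈ 1.268e+06 m/s
(c) With a = (rₚ + rₐ)/2 = 1.65e+09 m, vₐ = √(GM (2/rₐ − 1/a)) = √(2.655e+20 · (2/3e+09 − 1/1.65e+09)) m/s ≈ 1.268e+05 m/s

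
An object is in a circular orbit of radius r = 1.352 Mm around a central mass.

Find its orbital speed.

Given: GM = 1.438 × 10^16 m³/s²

Convert to SI: r = 1.352 Mm = 1.352e+06 m.
For a circular orbit, gravity supplies the centripetal force, so v = √(GM / r).
v = √(1.438e+16 / 1.352e+06) m/s ≈ 1.031e+05 m/s = 103.1 km/s.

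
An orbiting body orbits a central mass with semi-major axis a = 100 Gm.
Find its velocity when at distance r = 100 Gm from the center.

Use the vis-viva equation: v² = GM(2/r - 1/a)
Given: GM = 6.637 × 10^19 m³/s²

Convert to SI: a = 100 Gm = 1e+11 m; r = 100 Gm = 1e+11 m.
Vis-viva: v = √(GM · (2/r − 1/a)).
2/r − 1/a = 2/1e+11 − 1/1e+11 = 1e-11 m⁻¹.
v = √(6.637e+19 · 1e-11) m/s ≈ 2.576e+04 m/s = 25.76 km/s.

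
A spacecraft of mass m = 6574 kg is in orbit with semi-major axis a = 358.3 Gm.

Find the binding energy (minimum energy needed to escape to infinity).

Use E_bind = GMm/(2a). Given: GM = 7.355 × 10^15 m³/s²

Convert to SI: a = 358.3 Gm = 3.583e+11 m.
Total orbital energy is E = −GMm/(2a); binding energy is E_bind = −E = GMm/(2a).
E_bind = 7.355e+15 · 6574 / (2 · 3.583e+11) J ≈ 6.747e+07 J = 67.47 MJ.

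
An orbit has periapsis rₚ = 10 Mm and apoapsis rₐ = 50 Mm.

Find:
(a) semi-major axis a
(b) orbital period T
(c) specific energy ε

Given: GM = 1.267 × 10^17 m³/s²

Convert to SI: rₚ = 10 Mm = 1e+07 m; rₐ = 50 Mm = 5e+07 m.
(a) a = (rₚ + rₐ)/2 = (1e+07 + 5e+07)/2 ≈ 3e+07 m
(b) With a = (rₚ + rₐ)/2 = 3e+07 m, T = 2π √(a³/GM) = 2π √((3e+07)³/1.267e+17) s ≈ 2901 s
(c) With a = (rₚ + rₐ)/2 = 3e+07 m, ε = −GM/(2a) = −1.267e+17/(2 · 3e+07) J/kg ≈ -2.112e+09 J/kg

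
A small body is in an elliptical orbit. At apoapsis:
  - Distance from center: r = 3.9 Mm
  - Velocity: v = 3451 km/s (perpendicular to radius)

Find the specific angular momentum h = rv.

Convert to SI: r = 3.9 Mm = 3.9e+06 m; v = 3451 km/s = 3.451e+06 m/s.
With v perpendicular to r, h = r · v.
h = 3.9e+06 · 3.451e+06 m²/s ≈ 1.346e+13 m²/s.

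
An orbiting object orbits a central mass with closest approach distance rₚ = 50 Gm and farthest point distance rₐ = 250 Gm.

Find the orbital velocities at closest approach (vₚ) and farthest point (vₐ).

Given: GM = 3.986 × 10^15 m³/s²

Convert to SI: rₚ = 50 Gm = 5e+10 m; rₐ = 250 Gm = 2.5e+11 m.
Use the vis-viva equation v² = GM(2/r − 1/a) with a = (rₚ + rₐ)/2 = (5e+10 + 2.5e+11)/2 = 1.5e+11 m.
vₚ = √(GM · (2/rₚ − 1/a)) = √(3.986e+15 · (2/5e+10 − 1/1.5e+11)) m/s ≈ 364.5 m/s = 364.5 m/s.
vₐ = √(GM · (2/rₐ − 1/a)) = √(3.986e+15 · (2/2.5e+11 − 1/1.5e+11)) m/s ≈ 72.9 m/s = 72.9 m/s.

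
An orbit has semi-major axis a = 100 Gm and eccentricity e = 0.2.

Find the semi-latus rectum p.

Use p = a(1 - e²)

Convert to SI: a = 100 Gm = 1e+11 m.
p = a (1 − e²).
p = 1e+11 · (1 − (0.2)²) = 1e+11 · 0.96 ≈ 9.6e+10 m = 96 Gm.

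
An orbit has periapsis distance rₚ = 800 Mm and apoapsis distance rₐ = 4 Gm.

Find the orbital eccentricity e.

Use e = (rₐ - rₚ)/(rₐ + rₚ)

Convert to SI: rₚ = 800 Mm = 8e+08 m; rₐ = 4 Gm = 4e+09 m.
e = (rₐ − rₚ) / (rₐ + rₚ).
e = (4e+09 − 8e+08) / (4e+09 + 8e+08) = 3.2e+09 / 4.8e+09 ≈ 0.6667.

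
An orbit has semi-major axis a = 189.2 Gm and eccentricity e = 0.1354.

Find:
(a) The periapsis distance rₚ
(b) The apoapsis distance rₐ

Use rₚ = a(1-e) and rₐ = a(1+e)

Convert to SI: a = 189.2 Gm = 1.892e+11 m.
(a) rₚ = a(1 − e) = 1.892e+11 · (1 − 0.1354) = 1.892e+11 · 0.8646 ≈ 1.636e+11 m = 163.6 Gm.
(b) rₐ = a(1 + e) = 1.892e+11 · (1 + 0.1354) = 1.892e+11 · 1.1354 ≈ 2.148e+11 m = 214.8 Gm.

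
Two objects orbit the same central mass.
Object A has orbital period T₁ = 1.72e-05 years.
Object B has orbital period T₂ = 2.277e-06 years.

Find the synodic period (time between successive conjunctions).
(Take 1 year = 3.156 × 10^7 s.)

Convert to SI: T₁ = 1.72e-05 years = 542.832 s; T₂ = 2.277e-06 years = 71.8621 s.
T_syn = |T₁ · T₂ / (T₁ − T₂)|.
T_syn = |542.832 · 71.8621 / (542.832 − 71.8621)| s ≈ 82.83 s = 2.624e-06 years.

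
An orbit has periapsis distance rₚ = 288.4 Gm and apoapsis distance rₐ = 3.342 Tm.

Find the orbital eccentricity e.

Convert to SI: rₚ = 288.4 Gm = 2.884e+11 m; rₐ = 3.342 Tm = 3.342e+12 m.
e = (rₐ − rₚ) / (rₐ + rₚ).
e = (3.342e+12 − 2.884e+11) / (3.342e+12 + 2.884e+11) = 3.0536e+12 / 3.6304e+12 ≈ 0.8411.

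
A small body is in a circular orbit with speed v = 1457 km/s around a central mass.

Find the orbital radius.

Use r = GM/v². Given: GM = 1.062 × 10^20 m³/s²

Convert to SI: v = 1457 km/s = 1.457e+06 m/s.
For a circular orbit, v² = GM / r, so r = GM / v².
r = 1.062e+20 / (1.457e+06)² m ≈ 5.003e+07 m = 50.03 Mm.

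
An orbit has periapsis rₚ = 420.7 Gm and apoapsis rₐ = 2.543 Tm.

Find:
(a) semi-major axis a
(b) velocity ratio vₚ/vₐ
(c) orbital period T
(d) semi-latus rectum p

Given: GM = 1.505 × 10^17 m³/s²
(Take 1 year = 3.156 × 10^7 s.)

Convert to SI: rₚ = 420.7 Gm = 4.207e+11 m; rₐ = 2.543 Tm = 2.543e+12 m.
(a) a = (rₚ + rₐ)/2 = (4.207e+11 + 2.543e+12)/2 ≈ 1.482e+12 m
(b) Conservation of angular momentum (rₚvₚ = rₐvₐ) gives vₚ/vₐ = rₐ/rₚ = 2.543e+12/4.207e+11 ≈ 6.045
(c) With a = (rₚ + rₐ)/2 = 1.48185e+12 m, T = 2π √(a³/GM) = 2π √((1.48185e+12)³/1.505e+17) s ≈ 2.922e+10 s
(d) From a = (rₚ + rₐ)/2 = 1.48185e+12 m and e = (rₐ − rₚ)/(rₐ + rₚ) = 0.716098, p = a(1 − e²) = 1.48185e+12 · (1 − (0.716098)²) ≈ 7.22e+11 m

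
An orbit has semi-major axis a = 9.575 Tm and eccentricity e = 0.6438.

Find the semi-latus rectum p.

Convert to SI: a = 9.575 Tm = 9.575e+12 m.
p = a (1 − e²).
p = 9.575e+12 · (1 − (0.6438)²) = 9.575e+12 · 0.585522 ≈ 5.606e+12 m = 5.606 Tm.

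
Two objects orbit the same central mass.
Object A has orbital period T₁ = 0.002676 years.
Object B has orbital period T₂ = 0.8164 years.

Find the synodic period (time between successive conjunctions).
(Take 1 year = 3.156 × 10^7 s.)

Convert to SI: T₁ = 0.002676 years = 84454.6 s; T₂ = 0.8164 years = 2.57656e+07 s.
T_syn = |T₁ · T₂ / (T₁ − T₂)|.
T_syn = |84454.6 · 2.57656e+07 / (84454.6 − 2.57656e+07)| s ≈ 8.473e+04 s = 0.002685 years.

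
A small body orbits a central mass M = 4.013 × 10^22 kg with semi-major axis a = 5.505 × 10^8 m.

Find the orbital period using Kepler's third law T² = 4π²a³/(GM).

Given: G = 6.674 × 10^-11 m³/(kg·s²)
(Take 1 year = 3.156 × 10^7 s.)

GM = G · M = 6.674e-11 · 4.013e+22 = 2.67828e+12 m³/s².
Kepler's third law: T = 2π √(a³ / GM).
Substituting a = 5.505e+08 m and GM = 2.67828e+12 m³/s²:
T = 2π √((5.505e+08)³ / 2.67828e+12) s
T ≈ 4.959e+07 s = 1.571 years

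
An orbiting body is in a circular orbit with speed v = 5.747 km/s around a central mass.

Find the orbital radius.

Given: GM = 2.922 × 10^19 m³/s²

Convert to SI: v = 5.747 km/s = 5747 m/s.
For a circular orbit, v² = GM / r, so r = GM / v².
r = 2.922e+19 / (5747)² m ≈ 8.847e+11 m = 884.7 Gm.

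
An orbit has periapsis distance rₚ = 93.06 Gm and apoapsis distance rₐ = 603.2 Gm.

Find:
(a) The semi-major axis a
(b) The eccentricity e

Convert to SI: rₚ = 93.06 Gm = 9.306e+10 m; rₐ = 603.2 Gm = 6.032e+11 m.
(a) a = (rₚ + rₐ) / 2 = (9.306e+10 + 6.032e+11) / 2 ≈ 3.481e+11 m = 348.1 Gm.
(b) e = (rₐ − rₚ) / (rₐ + rₚ) = (6.032e+11 − 9.306e+10) / (6.032e+11 + 9.306e+10) ≈ 0.7327.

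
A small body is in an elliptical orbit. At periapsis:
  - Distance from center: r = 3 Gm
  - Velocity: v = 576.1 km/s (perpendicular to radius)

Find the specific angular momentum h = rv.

Convert to SI: r = 3 Gm = 3e+09 m; v = 576.1 km/s = 576100 m/s.
With v perpendicular to r, h = r · v.
h = 3e+09 · 576100 m²/s ≈ 1.728e+15 m²/s.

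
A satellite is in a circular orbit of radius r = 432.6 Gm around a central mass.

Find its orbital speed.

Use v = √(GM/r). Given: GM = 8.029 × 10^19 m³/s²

Convert to SI: r = 432.6 Gm = 4.326e+11 m.
For a circular orbit, gravity supplies the centripetal force, so v = √(GM / r).
v = √(8.029e+19 / 4.326e+11) m/s ≈ 1.362e+04 m/s = 13.62 km/s.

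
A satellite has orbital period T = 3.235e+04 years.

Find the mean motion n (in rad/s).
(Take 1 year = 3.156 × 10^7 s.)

Convert to SI: T = 3.235e+04 years = 1.02097e+12 s.
n = 2π / T.
n = 2π / 1.02097e+12 s ≈ 6.154e-12 rad/s.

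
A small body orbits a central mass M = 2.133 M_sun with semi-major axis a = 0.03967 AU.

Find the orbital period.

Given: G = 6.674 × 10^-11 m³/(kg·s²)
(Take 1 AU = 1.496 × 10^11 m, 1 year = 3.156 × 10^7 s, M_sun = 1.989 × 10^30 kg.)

Convert to SI: a = 0.03967 AU = 5.93463e+09 m; M = 2.133 M_sun = 4.24254e+30 kg.
GM = G · M = 6.674e-11 · 4.24254e+30 = 2.83147e+20 m³/s².
Kepler's third law: T = 2π √(a³ / GM).
Substituting a = 5.93463e+09 m and GM = 2.83147e+20 m³/s²:
T = 2π √((5.93463e+09)³ / 2.83147e+20) s
T ≈ 1.707e+05 s = 0.005409 years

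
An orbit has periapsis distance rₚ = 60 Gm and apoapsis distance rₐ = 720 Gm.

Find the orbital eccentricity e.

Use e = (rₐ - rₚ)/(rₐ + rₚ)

Convert to SI: rₚ = 60 Gm = 6e+10 m; rₐ = 720 Gm = 7.2e+11 m.
e = (rₐ − rₚ) / (rₐ + rₚ).
e = (7.2e+11 − 6e+10) / (7.2e+11 + 6e+10) = 6.6e+11 / 7.8e+11 ≈ 0.8462.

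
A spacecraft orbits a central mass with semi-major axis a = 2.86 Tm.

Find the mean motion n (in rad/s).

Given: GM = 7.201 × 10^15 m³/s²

Convert to SI: a = 2.86 Tm = 2.86e+12 m.
n = √(GM / a³).
n = √(7.201e+15 / (2.86e+12)³) rad/s ≈ 1.754e-11 rad/s.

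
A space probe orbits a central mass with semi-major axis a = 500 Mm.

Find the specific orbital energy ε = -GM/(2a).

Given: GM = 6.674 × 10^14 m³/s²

Convert to SI: a = 500 Mm = 5e+08 m.
ε = −GM / (2a).
ε = −6.674e+14 / (2 · 5e+08) J/kg ≈ -6.674e+05 J/kg = -667.4 kJ/kg.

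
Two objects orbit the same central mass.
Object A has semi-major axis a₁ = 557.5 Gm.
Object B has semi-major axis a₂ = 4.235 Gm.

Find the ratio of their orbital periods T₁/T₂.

Convert to SI: a₁ = 557.5 Gm = 5.575e+11 m; a₂ = 4.235 Gm = 4.235e+09 m.
From Kepler's third law, (T₁/T₂)² = (a₁/a₂)³, so T₁/T₂ = (a₁/a₂)^(3/2).
a₁/a₂ = 5.575e+11 / 4.235e+09 = 131.641.
T₁/T₂ = (131.641)^(3/2) ≈ 1510.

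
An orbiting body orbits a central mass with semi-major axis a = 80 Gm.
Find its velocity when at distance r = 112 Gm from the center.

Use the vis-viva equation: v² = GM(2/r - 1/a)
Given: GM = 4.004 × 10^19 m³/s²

Convert to SI: a = 80 Gm = 8e+10 m; r = 112 Gm = 1.12e+11 m.
Vis-viva: v = √(GM · (2/r − 1/a)).
2/r − 1/a = 2/1.12e+11 − 1/8e+10 = 5.35714e-12 m⁻¹.
v = √(4.004e+19 · 5.35714e-12) m/s ≈ 1.465e+04 m/s = 14.65 km/s.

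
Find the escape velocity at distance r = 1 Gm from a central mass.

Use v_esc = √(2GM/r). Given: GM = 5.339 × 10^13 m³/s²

Convert to SI: r = 1 Gm = 1e+09 m.
Escape velocity comes from setting total energy to zero: ½v² − GM/r = 0 ⇒ v_esc = √(2GM / r).
v_esc = √(2 · 5.339e+13 / 1e+09) m/s ≈ 326.8 m/s = 326.8 m/s.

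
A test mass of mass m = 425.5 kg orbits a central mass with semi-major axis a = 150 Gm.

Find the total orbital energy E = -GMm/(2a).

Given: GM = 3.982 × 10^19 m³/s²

Convert to SI: a = 150 Gm = 1.5e+11 m.
E = −GMm / (2a).
E = −3.982e+19 · 425.5 / (2 · 1.5e+11) J ≈ -5.648e+10 J = -56.48 GJ.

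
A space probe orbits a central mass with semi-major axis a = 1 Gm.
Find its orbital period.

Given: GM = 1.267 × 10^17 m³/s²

Convert to SI: a = 1 Gm = 1e+09 m.
Kepler's third law: T = 2π √(a³ / GM).
Substituting a = 1e+09 m and GM = 1.267e+17 m³/s²:
T = 2π √((1e+09)³ / 1.267e+17) s
T ≈ 5.582e+05 s = 6.461 days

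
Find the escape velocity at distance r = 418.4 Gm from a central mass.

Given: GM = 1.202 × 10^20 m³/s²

Convert to SI: r = 418.4 Gm = 4.184e+11 m.
Escape velocity comes from setting total energy to zero: ½v² − GM/r = 0 ⇒ v_esc = √(2GM / r).
v_esc = √(2 · 1.202e+20 / 4.184e+11) m/s ≈ 2.397e+04 m/s = 23.97 km/s.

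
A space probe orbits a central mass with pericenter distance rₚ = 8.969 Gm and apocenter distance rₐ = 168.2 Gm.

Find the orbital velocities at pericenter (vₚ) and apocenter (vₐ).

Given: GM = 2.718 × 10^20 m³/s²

Convert to SI: rₚ = 8.969 Gm = 8.969e+09 m; rₐ = 168.2 Gm = 1.682e+11 m.
Use the vis-viva equation v² = GM(2/r − 1/a) with a = (rₚ + rₐ)/2 = (8.969e+09 + 1.682e+11)/2 = 8.85845e+10 m.
vₚ = √(GM · (2/rₚ − 1/a)) = √(2.718e+20 · (2/8.969e+09 − 1/8.85845e+10)) m/s ≈ 2.399e+05 m/s = 239.9 km/s.
vₐ = √(GM · (2/rₐ − 1/a)) = √(2.718e+20 · (2/1.682e+11 − 1/8.85845e+10)) m/s ≈ 1.279e+04 m/s = 12.79 km/s.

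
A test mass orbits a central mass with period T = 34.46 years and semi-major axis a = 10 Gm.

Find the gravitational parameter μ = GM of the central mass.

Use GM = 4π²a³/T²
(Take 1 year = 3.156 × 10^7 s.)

Convert to SI: T = 34.46 years = 1.08756e+09 s; a = 10 Gm = 1e+10 m.
GM = 4π² · a³ / T².
GM = 4π² · (1e+10)³ / (1.08756e+09)² m³/s² ≈ 3.338e+13 m³/s² = 3.338 × 10^13 m³/s².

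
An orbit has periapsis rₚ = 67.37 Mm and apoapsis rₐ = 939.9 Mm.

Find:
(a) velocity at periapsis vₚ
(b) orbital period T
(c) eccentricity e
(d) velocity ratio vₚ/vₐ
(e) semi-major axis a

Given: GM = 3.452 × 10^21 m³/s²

Convert to SI: rₚ = 67.37 Mm = 6.737e+07 m; rₐ = 939.9 Mm = 9.399e+08 m.
(a) With a = (rₚ + rₐ)/2 = 5.03635e+08 m, vₚ = √(GM (2/rₚ − 1/a)) = √(3.452e+21 · (2/6.737e+07 − 1/5.03635e+08)) m/s ≈ 9.779e+06 m/s
(b) With a = (rₚ + rₐ)/2 = 5.03635e+08 m, T = 2π √(a³/GM) = 2π √((5.03635e+08)³/3.452e+21) s ≈ 1209 s
(c) e = (rₐ − rₚ)/(rₐ + rₚ) = (9.399e+08 − 6.737e+07)/(9.399e+08 + 6.737e+07) ≈ 0.8662
(d) Conservation of angular momentum (rₚvₚ = rₐvₐ) gives vₚ/vₐ = rₐ/rₚ = 9.399e+08/6.737e+07 ≈ 13.95
(e) a = (rₚ + rₐ)/2 = (6.737e+07 + 9.399e+08)/2 ≈ 5.036e+08 m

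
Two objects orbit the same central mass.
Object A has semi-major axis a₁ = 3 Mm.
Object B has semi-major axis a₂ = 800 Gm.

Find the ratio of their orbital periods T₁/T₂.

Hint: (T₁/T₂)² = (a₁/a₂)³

Convert to SI: a₁ = 3 Mm = 3e+06 m; a₂ = 800 Gm = 8e+11 m.
From Kepler's third law, (T₁/T₂)² = (a₁/a₂)³, so T₁/T₂ = (a₁/a₂)^(3/2).
a₁/a₂ = 3e+06 / 8e+11 = 3.75e-06.
T₁/T₂ = (3.75e-06)^(3/2) ≈ 7.262e-09.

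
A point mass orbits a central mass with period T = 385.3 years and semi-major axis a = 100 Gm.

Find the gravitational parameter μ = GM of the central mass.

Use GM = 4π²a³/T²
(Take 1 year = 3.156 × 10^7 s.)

Convert to SI: T = 385.3 years = 1.21601e+10 s; a = 100 Gm = 1e+11 m.
GM = 4π² · a³ / T².
GM = 4π² · (1e+11)³ / (1.21601e+10)² m³/s² ≈ 2.67e+14 m³/s² = 2.67 × 10^14 m³/s².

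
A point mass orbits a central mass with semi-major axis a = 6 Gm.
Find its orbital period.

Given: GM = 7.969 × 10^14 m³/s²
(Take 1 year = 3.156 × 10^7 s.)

Convert to SI: a = 6 Gm = 6e+09 m.
Kepler's third law: T = 2π √(a³ / GM).
Substituting a = 6e+09 m and GM = 7.969e+14 m³/s²:
T = 2π √((6e+09)³ / 7.969e+14) s
T ≈ 1.034e+08 s = 3.278 years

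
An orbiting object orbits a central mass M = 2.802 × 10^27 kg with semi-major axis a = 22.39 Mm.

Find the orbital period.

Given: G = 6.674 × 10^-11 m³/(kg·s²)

Convert to SI: a = 22.39 Mm = 2.239e+07 m.
GM = G · M = 6.674e-11 · 2.802e+27 = 1.87005e+17 m³/s².
Kepler's third law: T = 2π √(a³ / GM).
Substituting a = 2.239e+07 m and GM = 1.87005e+17 m³/s²:
T = 2π √((2.239e+07)³ / 1.87005e+17) s
T ≈ 1539 s = 25.66 minutes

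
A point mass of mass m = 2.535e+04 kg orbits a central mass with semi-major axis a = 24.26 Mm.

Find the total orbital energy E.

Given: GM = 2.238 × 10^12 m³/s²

Convert to SI: a = 24.26 Mm = 2.426e+07 m.
E = −GMm / (2a).
E = −2.238e+12 · 2.535e+04 / (2 · 2.426e+07) J ≈ -1.169e+09 J = -1.169 GJ.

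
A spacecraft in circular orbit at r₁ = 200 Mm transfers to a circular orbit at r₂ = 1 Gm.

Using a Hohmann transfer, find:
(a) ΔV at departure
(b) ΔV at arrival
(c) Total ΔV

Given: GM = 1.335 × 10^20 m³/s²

Convert to SI: r₁ = 200 Mm = 2e+08 m; r₂ = 1 Gm = 1e+09 m.
Transfer semi-major axis: a_t = (r₁ + r₂)/2 = (2e+08 + 1e+09)/2 = 6e+08 m.
Circular speeds: v₁ = √(GM/r₁) = 817007 m/s, v₂ = √(GM/r₂) = 365377 m/s.
Transfer speeds (vis-viva v² = GM(2/r − 1/a_t)): v₁ᵗ = 1.05475e+06 m/s, v₂ᵗ = 210950 m/s.
(a) ΔV₁ = |v₁ᵗ − v₁| ≈ 2.377e+05 m/s = 237.7 km/s.
(b) ΔV₂ = |v₂ − v₂ᵗ| ≈ 1.544e+05 m/s = 154.4 km/s.
(c) ΔV_total = ΔV₁ + ΔV₂ ≈ 3.922e+05 m/s = 392.2 km/s.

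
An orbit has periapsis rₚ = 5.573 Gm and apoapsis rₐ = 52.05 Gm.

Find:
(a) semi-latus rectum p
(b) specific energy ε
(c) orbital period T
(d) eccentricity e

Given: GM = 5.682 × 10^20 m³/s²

Convert to SI: rₚ = 5.573 Gm = 5.573e+09 m; rₐ = 52.05 Gm = 5.205e+10 m.
(a) From a = (rₚ + rₐ)/2 = 2.88115e+10 m and e = (rₐ − rₚ)/(rₐ + rₚ) = 0.80657, p = a(1 − e²) = 2.88115e+10 · (1 − (0.80657)²) ≈ 1.007e+10 m
(b) With a = (rₚ + rₐ)/2 = 2.88115e+10 m, ε = −GM/(2a) = −5.682e+20/(2 · 2.88115e+10) J/kg ≈ -9.861e+09 J/kg
(c) With a = (rₚ + rₐ)/2 = 2.88115e+10 m, T = 2π √(a³/GM) = 2π √((2.88115e+10)³/5.682e+20) s ≈ 1.289e+06 s
(d) e = (rₐ − rₚ)/(rₐ + rₚ) = (5.205e+10 − 5.573e+09)/(5.205e+10 + 5.573e+09) ≈ 0.8066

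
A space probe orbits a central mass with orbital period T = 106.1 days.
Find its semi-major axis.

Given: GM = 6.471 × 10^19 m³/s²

Convert to SI: T = 106.1 days = 9.16704e+06 s.
Invert Kepler's third law: a = (GM · T² / (4π²))^(1/3).
Substituting T = 9.16704e+06 s and GM = 6.471e+19 m³/s²:
a = (6.471e+19 · (9.16704e+06)² / (4π²))^(1/3) m
a ≈ 5.164e+10 m = 51.64 Gm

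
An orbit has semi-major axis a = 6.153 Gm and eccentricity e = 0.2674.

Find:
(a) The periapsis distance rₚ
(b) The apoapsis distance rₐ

Convert to SI: a = 6.153 Gm = 6.153e+09 m.
(a) rₚ = a(1 − e) = 6.153e+09 · (1 − 0.2674) = 6.153e+09 · 0.7326 ≈ 4.508e+09 m = 4.508 Gm.
(b) rₐ = a(1 + e) = 6.153e+09 · (1 + 0.2674) = 6.153e+09 · 1.2674 ≈ 7.798e+09 m = 7.798 Gm.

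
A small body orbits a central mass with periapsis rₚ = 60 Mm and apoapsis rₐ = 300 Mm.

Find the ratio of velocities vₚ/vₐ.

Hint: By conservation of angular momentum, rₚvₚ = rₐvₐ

Convert to SI: rₚ = 60 Mm = 6e+07 m; rₐ = 300 Mm = 3e+08 m.
Conservation of angular momentum gives rₚvₚ = rₐvₐ, so vₚ/vₐ = rₐ/rₚ.
vₚ/vₐ = 3e+08 / 6e+07 ≈ 5.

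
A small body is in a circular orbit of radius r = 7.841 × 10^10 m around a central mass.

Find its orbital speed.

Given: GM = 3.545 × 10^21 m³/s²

For a circular orbit, gravity supplies the centripetal force, so v = √(GM / r).
v = √(3.545e+21 / 7.841e+10) m/s ≈ 2.126e+05 m/s = 212.6 km/s.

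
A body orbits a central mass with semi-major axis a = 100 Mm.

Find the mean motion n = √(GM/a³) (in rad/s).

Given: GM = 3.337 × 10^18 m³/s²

Convert to SI: a = 100 Mm = 1e+08 m.
n = √(GM / a³).
n = √(3.337e+18 / (1e+08)³) rad/s ≈ 0.001827 rad/s.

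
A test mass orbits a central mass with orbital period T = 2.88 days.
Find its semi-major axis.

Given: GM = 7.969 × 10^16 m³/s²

Convert to SI: T = 2.88 days = 248832 s.
Invert Kepler's third law: a = (GM · T² / (4π²))^(1/3).
Substituting T = 248832 s and GM = 7.969e+16 m³/s²:
a = (7.969e+16 · (248832)² / (4π²))^(1/3) m
a ≈ 5e+08 m = 500 Mm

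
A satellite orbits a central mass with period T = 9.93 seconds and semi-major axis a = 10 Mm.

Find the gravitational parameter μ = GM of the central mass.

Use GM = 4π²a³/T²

Convert to SI: a = 10 Mm = 1e+07 m.
GM = 4π² · a³ / T².
GM = 4π² · (1e+07)³ / (9.93)² m³/s² ≈ 4.004e+20 m³/s² = 4.004 × 10^20 m³/s².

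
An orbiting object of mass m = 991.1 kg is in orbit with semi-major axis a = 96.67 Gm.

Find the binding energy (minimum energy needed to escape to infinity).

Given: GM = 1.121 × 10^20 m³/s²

Convert to SI: a = 96.67 Gm = 9.667e+10 m.
Total orbital energy is E = −GMm/(2a); binding energy is E_bind = −E = GMm/(2a).
E_bind = 1.121e+20 · 991.1 / (2 · 9.667e+10) J ≈ 5.746e+11 J = 574.6 GJ.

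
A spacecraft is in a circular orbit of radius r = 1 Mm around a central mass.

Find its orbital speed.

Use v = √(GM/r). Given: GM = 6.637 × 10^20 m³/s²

Convert to SI: r = 1 Mm = 1e+06 m.
For a circular orbit, gravity supplies the centripetal force, so v = √(GM / r).
v = √(6.637e+20 / 1e+06) m/s ≈ 2.576e+07 m/s = 2.576e+04 km/s.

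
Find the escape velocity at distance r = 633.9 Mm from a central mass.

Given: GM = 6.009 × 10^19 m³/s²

Convert to SI: r = 633.9 Mm = 6.339e+08 m.
Escape velocity comes from setting total energy to zero: ½v² − GM/r = 0 ⇒ v_esc = √(2GM / r).
v_esc = √(2 · 6.009e+19 / 6.339e+08) m/s ≈ 4.354e+05 m/s = 435.4 km/s.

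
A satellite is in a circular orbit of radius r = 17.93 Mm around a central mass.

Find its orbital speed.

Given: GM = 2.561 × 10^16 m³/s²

Convert to SI: r = 17.93 Mm = 1.793e+07 m.
For a circular orbit, gravity supplies the centripetal force, so v = √(GM / r).
v = √(2.561e+16 / 1.793e+07) m/s ≈ 3.779e+04 m/s = 37.79 km/s.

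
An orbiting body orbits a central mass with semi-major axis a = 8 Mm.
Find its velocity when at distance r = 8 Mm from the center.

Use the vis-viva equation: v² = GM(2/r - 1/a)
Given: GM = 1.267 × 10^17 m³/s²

Convert to SI: a = 8 Mm = 8e+06 m; r = 8 Mm = 8e+06 m.
Vis-viva: v = √(GM · (2/r − 1/a)).
2/r − 1/a = 2/8e+06 − 1/8e+06 = 1.25e-07 m⁻¹.
v = √(1.267e+17 · 1.25e-07) m/s ≈ 1.258e+05 m/s = 125.8 km/s.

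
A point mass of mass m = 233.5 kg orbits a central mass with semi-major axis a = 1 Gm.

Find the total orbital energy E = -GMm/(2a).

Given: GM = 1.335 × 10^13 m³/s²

Convert to SI: a = 1 Gm = 1e+09 m.
E = −GMm / (2a).
E = −1.335e+13 · 233.5 / (2 · 1e+09) J ≈ -1.559e+06 J = -1.559 MJ.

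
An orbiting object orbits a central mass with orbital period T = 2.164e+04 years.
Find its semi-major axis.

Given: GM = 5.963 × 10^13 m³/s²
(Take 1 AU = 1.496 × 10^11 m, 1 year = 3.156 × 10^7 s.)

Convert to SI: T = 2.164e+04 years = 6.82958e+11 s.
Invert Kepler's third law: a = (GM · T² / (4π²))^(1/3).
Substituting T = 6.82958e+11 s and GM = 5.963e+13 m³/s²:
a = (5.963e+13 · (6.82958e+11)² / (4π²))^(1/3) m
a ≈ 8.898e+11 m = 5.948 AU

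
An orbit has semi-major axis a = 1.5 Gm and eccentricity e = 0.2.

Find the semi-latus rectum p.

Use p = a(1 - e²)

Convert to SI: a = 1.5 Gm = 1.5e+09 m.
p = a (1 − e²).
p = 1.5e+09 · (1 − (0.2)²) = 1.5e+09 · 0.96 ≈ 1.44e+09 m = 1.44 Gm.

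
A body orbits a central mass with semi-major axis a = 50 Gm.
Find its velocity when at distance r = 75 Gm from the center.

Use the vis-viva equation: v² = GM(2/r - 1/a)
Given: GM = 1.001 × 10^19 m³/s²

Convert to SI: a = 50 Gm = 5e+10 m; r = 75 Gm = 7.5e+10 m.
Vis-viva: v = √(GM · (2/r − 1/a)).
2/r − 1/a = 2/7.5e+10 − 1/5e+10 = 6.66667e-12 m⁻¹.
v = √(1.001e+19 · 6.66667e-12) m/s ≈ 8169 m/s = 8.169 km/s.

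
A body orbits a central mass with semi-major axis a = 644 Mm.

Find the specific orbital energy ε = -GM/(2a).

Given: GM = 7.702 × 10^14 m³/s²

Convert to SI: a = 644 Mm = 6.44e+08 m.
ε = −GM / (2a).
ε = −7.702e+14 / (2 · 6.44e+08) J/kg ≈ -5.98e+05 J/kg = -598 kJ/kg.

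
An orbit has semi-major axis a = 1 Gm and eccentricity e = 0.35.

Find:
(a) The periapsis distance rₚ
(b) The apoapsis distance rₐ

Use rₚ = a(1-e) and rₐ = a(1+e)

Convert to SI: a = 1 Gm = 1e+09 m.
(a) rₚ = a(1 − e) = 1e+09 · (1 − 0.35) = 1e+09 · 0.65 ≈ 6.5e+08 m = 650 Mm.
(b) rₐ = a(1 + e) = 1e+09 · (1 + 0.35) = 1e+09 · 1.35 ≈ 1.35e+09 m = 1.35 Gm.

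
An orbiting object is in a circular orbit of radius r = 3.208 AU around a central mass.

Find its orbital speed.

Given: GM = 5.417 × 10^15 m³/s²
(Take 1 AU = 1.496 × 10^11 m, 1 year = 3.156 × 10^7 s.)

Convert to SI: r = 3.208 AU = 4.79917e+11 m.
For a circular orbit, gravity supplies the centripetal force, so v = √(GM / r).
v = √(5.417e+15 / 4.79917e+11) m/s ≈ 106.2 m/s = 0.02241 AU/year.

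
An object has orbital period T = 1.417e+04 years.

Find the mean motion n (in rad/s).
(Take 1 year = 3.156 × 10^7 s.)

Convert to SI: T = 1.417e+04 years = 4.47205e+11 s.
n = 2π / T.
n = 2π / 4.47205e+11 s ≈ 1.405e-11 rad/s.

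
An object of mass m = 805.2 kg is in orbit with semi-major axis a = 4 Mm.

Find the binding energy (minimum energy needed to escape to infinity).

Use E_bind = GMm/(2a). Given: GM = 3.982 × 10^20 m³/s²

Convert to SI: a = 4 Mm = 4e+06 m.
Total orbital energy is E = −GMm/(2a); binding energy is E_bind = −E = GMm/(2a).
E_bind = 3.982e+20 · 805.2 / (2 · 4e+06) J ≈ 4.008e+16 J = 40.08 PJ.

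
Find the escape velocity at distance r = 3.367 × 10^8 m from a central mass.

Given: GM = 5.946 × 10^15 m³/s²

Escape velocity comes from setting total energy to zero: ½v² − GM/r = 0 ⇒ v_esc = √(2GM / r).
v_esc = √(2 · 5.946e+15 / 3.367e+08) m/s ≈ 5943 m/s = 5.943 km/s.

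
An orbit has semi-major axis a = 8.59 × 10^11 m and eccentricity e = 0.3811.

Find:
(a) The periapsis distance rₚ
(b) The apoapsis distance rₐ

(a) rₚ = a(1 − e) = 8.59e+11 · (1 − 0.3811) = 8.59e+11 · 0.6189 ≈ 5.316e+11 m = 5.316 × 10^11 m.
(b) rₐ = a(1 + e) = 8.59e+11 · (1 + 0.3811) = 8.59e+11 · 1.3811 ≈ 1.186e+12 m = 1.186 × 10^12 m.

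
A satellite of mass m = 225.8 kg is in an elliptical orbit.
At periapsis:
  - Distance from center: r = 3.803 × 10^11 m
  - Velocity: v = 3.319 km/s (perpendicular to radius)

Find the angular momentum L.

Convert to SI: v = 3.319 km/s = 3319 m/s.
Since v is perpendicular to r, L = m · v · r.
L = 225.8 · 3319 · 3.803e+11 kg·m²/s ≈ 2.85e+17 kg·m²/s.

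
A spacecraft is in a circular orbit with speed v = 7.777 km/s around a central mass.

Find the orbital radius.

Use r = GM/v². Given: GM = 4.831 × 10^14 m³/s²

Convert to SI: v = 7.777 km/s = 7777 m/s.
For a circular orbit, v² = GM / r, so r = GM / v².
r = 4.831e+14 / (7777)² m ≈ 7.988e+06 m = 7.988 × 10^6 m.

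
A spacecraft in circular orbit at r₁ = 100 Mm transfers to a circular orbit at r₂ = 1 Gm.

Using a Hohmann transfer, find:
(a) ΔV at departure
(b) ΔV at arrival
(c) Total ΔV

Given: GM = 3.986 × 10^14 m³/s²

Convert to SI: r₁ = 100 Mm = 1e+08 m; r₂ = 1 Gm = 1e+09 m.
Transfer semi-major axis: a_t = (r₁ + r₂)/2 = (1e+08 + 1e+09)/2 = 5.5e+08 m.
Circular speeds: v₁ = √(GM/r₁) = 1996.5 m/s, v₂ = √(GM/r₂) = 631.348 m/s.
Transfer speeds (vis-viva v² = GM(2/r − 1/a_t)): v₁ᵗ = 2692.08 m/s, v₂ᵗ = 269.208 m/s.
(a) ΔV₁ = |v₁ᵗ − v₁| ≈ 695.6 m/s = 695.6 m/s.
(b) ΔV₂ = |v₂ − v₂ᵗ| ≈ 362.1 m/s = 362.1 m/s.
(c) ΔV_total = ΔV₁ + ΔV₂ ≈ 1058 m/s = 1.058 km/s.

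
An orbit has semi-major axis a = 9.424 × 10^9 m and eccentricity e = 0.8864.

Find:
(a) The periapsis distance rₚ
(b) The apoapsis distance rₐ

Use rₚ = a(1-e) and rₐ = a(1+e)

(a) rₚ = a(1 − e) = 9.424e+09 · (1 − 0.8864) = 9.424e+09 · 0.1136 ≈ 1.071e+09 m = 1.071 × 10^9 m.
(b) rₐ = a(1 + e) = 9.424e+09 · (1 + 0.8864) = 9.424e+09 · 1.8864 ≈ 1.778e+10 m = 1.778 × 10^10 m.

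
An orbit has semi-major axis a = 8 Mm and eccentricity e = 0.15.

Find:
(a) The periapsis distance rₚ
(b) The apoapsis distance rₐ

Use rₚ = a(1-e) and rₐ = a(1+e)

Convert to SI: a = 8 Mm = 8e+06 m.
(a) rₚ = a(1 − e) = 8e+06 · (1 − 0.15) = 8e+06 · 0.85 ≈ 6.8e+06 m = 6.8 Mm.
(b) rₐ = a(1 + e) = 8e+06 · (1 + 0.15) = 8e+06 · 1.15 ≈ 9.2e+06 m = 9.2 Mm.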